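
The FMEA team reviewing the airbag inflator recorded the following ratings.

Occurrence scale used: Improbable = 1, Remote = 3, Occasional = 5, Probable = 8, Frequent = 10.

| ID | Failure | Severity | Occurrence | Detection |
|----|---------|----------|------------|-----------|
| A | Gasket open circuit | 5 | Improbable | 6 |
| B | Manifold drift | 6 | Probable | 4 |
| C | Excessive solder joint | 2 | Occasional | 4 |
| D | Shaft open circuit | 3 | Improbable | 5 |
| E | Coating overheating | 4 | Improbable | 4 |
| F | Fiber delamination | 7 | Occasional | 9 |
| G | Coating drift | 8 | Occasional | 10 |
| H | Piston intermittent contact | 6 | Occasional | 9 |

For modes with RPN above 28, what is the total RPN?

RPN = Severity × Occurrence × Detection:
  A: 5 × 1 × 6 = 30
  B: 6 × 8 × 4 = 192
  C: 2 × 5 × 4 = 40
  D: 3 × 1 × 5 = 15
  E: 4 × 1 × 4 = 16
  F: 7 × 5 × 9 = 315
  G: 8 × 5 × 10 = 400
  H: 6 × 5 × 9 = 270
RPN > 28: A (30), B (192), C (40), F (315), G (400), H (270).
Sum: 30 + 192 + 40 + 315 + 400 + 270 = 1247.

1247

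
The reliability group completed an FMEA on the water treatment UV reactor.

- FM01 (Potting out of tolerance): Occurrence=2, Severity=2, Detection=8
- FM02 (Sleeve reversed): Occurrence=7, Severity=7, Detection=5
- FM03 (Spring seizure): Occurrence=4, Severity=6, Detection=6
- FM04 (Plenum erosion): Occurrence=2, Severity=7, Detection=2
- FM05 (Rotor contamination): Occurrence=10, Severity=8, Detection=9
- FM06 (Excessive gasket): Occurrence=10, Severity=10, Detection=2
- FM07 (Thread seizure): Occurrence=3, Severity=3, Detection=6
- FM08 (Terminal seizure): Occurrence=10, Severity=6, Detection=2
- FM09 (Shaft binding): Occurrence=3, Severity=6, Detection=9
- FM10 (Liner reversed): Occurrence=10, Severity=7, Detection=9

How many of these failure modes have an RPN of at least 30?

RPN = Severity × Occurrence × Detection:
  FM01: 2 × 2 × 8 = 32
  FM02: 7 × 7 × 5 = 245
  FM03: 6 × 4 × 6 = 144
  FM04: 7 × 2 × 2 = 28
  FM05: 8 × 10 × 9 = 720
  FM06: 10 × 10 × 2 = 200
  FM07: 3 × 3 × 6 = 54
  FM08: 6 × 10 × 2 = 120
  FM09: 6 × 3 × 9 = 162
  FM10: 7 × 10 × 9 = 630
Modes with RPN ≥ 30: FM01 (32), FM02 (245), FM03 (144), FM05 (720), FM06 (200), FM07 (54), FM08 (120), FM09 (162), FM10 (630) → 9.

9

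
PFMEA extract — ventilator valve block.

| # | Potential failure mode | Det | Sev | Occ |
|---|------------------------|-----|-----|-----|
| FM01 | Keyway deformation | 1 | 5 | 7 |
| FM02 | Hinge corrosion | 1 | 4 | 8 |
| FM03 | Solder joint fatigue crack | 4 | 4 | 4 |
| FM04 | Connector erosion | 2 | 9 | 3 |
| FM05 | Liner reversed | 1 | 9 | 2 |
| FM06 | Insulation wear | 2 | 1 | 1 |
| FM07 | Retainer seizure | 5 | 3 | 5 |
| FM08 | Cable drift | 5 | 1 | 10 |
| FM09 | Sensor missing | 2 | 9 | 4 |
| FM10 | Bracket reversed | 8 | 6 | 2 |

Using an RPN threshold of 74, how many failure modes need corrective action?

2

RPN = Severity × Occurrence × Detection:
  FM01: 5 × 7 × 1 = 35
  FM02: 4 × 8 × 1 = 32
  FM03: 4 × 4 × 4 = 64
  FM04: 9 × 3 × 2 = 54
  FM05: 9 × 2 × 1 = 18
  FM06: 1 × 1 × 2 = 2
  FM07: 3 × 5 × 5 = 75
  FM08: 1 × 10 × 5 = 50
  FM09: 9 × 4 × 2 = 72
  FM10: 6 × 2 × 8 = 96
Modes with RPN ≥ 74: FM07 (75), FM10 (96) → 2.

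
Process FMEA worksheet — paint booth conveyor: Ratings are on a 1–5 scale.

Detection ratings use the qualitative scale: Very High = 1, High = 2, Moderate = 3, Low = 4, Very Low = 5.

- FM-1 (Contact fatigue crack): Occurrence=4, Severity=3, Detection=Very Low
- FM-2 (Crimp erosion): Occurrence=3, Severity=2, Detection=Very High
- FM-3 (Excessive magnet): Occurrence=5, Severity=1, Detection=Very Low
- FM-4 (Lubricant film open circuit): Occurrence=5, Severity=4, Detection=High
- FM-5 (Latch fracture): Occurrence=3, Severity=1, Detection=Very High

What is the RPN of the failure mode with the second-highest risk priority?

RPN = Severity × Occurrence × Detection:
  FM-1: 3 × 4 × 5 = 60
  FM-2: 2 × 3 × 1 = 6
  FM-3: 1 × 5 × 5 = 25
  FM-4: 4 × 5 × 2 = 40
  FM-5: 1 × 3 × 1 = 3
Sorted descending: 60, 40, 25, 6, 3.
The second-highest RPN is 40 (FM-4).

40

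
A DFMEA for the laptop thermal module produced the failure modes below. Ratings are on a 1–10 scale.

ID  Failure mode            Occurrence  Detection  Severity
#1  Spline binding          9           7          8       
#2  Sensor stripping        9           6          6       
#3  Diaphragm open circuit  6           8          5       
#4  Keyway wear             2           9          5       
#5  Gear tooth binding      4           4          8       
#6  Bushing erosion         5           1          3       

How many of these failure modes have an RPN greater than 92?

4

RPN = Severity × Occurrence × Detection:
  #1: 8 × 9 × 7 = 504
  #2: 6 × 9 × 6 = 324
  #3: 5 × 6 × 8 = 240
  #4: 5 × 2 × 9 = 90
  #5: 8 × 4 × 4 = 128
  #6: 3 × 5 × 1 = 15
Modes with RPN > 92: #1 (504), #2 (324), #3 (240), #5 (128) → 4.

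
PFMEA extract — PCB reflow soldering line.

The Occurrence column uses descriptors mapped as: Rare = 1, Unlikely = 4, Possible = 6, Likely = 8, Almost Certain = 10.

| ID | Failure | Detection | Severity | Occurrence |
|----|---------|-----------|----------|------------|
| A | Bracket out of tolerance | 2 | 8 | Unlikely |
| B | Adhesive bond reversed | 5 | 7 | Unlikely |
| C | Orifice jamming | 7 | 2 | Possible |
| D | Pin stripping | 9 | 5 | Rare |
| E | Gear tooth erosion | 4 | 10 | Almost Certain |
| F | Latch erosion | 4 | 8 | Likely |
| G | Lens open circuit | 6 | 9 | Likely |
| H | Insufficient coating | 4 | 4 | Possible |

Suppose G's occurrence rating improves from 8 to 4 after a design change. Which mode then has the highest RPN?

E

RPN = Severity × Occurrence × Detection:
  A: 8 × 4 × 2 = 64
  B: 7 × 4 × 5 = 140
  C: 2 × 6 × 7 = 84
  D: 5 × 1 × 9 = 45
  E: 10 × 10 × 4 = 400
  F: 8 × 8 × 4 = 256
  G: 9 × 8 × 6 = 432
  H: 4 × 6 × 4 = 96
After action: G → 9 × 4 × 6 = 216.
Revised RPNs: E=400, F=256, G=216, B=140, H=96, C=84, A=64, D=45.
Highest is now E (400).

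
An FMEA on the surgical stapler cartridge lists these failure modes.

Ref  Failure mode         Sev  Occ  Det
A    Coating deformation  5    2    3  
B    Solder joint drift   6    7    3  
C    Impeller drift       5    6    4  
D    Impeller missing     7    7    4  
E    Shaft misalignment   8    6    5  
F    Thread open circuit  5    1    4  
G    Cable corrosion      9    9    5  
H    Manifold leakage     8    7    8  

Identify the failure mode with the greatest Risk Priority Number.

H

RPN = Severity × Occurrence × Detection:
  A: 5 × 2 × 3 = 30
  B: 6 × 7 × 3 = 126
  C: 5 × 6 × 4 = 120
  D: 7 × 7 × 4 = 196
  E: 8 × 6 × 5 = 240
  F: 5 × 1 × 4 = 20
  G: 9 × 9 × 5 = 405
  H: 8 × 7 × 8 = 448
Highest RPN is 448 → H.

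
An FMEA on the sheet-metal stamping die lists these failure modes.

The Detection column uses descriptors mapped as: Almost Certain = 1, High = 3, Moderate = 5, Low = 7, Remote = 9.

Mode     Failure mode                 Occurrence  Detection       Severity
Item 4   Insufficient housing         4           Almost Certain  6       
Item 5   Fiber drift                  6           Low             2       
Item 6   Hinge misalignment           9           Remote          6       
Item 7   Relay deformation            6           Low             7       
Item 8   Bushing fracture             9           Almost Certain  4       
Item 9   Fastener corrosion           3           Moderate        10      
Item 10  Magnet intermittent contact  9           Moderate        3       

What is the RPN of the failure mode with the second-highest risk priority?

294

RPN = Severity × Occurrence × Detection:
  Item 4: 6 × 4 × 1 = 24
  Item 5: 2 × 6 × 7 = 84
  Item 6: 6 × 9 × 9 = 486
  Item 7: 7 × 6 × 7 = 294
  Item 8: 4 × 9 × 1 = 36
  Item 9: 10 × 3 × 5 = 150
  Item 10: 3 × 9 × 5 = 135
Sorted descending: 486, 294, 150, 135, 84, 36, 24.
The second-highest RPN is 294 (Item 7).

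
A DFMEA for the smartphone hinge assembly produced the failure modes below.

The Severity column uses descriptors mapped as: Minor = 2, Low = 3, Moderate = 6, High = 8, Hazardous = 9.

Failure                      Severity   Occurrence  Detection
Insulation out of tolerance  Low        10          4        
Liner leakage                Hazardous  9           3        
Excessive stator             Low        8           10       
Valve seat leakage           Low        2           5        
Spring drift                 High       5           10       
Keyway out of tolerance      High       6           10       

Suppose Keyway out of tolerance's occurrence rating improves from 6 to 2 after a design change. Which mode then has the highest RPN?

Spring drift

RPN = Severity × Occurrence × Detection:
  Insulation out of tolerance: 3 × 10 × 4 = 120
  Liner leakage: 9 × 9 × 3 = 243
  Excessive stator: 3 × 8 × 10 = 240
  Valve seat leakage: 3 × 2 × 5 = 30
  Spring drift: 8 × 5 × 10 = 400
  Keyway out of tolerance: 8 × 6 × 10 = 480
After action: Keyway out of tolerance → 8 × 2 × 10 = 160.
Revised RPNs: Spring drift=400, Liner leakage=243, Excessive stator=240, Keyway out of tolerance=160, Insulation out of tolerance=120, Valve seat leakage=30.
Highest is now Spring drift (400).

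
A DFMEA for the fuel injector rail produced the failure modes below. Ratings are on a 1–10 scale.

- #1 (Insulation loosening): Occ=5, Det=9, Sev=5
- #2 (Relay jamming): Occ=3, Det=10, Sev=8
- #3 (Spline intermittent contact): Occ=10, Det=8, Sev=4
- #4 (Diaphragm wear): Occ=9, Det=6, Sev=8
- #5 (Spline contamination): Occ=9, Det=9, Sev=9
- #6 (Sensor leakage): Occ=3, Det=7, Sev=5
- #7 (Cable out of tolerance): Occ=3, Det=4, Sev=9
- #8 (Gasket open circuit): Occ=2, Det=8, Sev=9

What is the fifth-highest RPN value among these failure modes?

225

RPN = Severity × Occurrence × Detection:
  #1: 5 × 5 × 9 = 225
  #2: 8 × 3 × 10 = 240
  #3: 4 × 10 × 8 = 320
  #4: 8 × 9 × 6 = 432
  #5: 9 × 9 × 9 = 729
  #6: 5 × 3 × 7 = 105
  #7: 9 × 3 × 4 = 108
  #8: 9 × 2 × 8 = 144
Sorted descending: 729, 432, 320, 240, 225, 144, 108, 105.
The fifth-highest RPN is 225 (#1).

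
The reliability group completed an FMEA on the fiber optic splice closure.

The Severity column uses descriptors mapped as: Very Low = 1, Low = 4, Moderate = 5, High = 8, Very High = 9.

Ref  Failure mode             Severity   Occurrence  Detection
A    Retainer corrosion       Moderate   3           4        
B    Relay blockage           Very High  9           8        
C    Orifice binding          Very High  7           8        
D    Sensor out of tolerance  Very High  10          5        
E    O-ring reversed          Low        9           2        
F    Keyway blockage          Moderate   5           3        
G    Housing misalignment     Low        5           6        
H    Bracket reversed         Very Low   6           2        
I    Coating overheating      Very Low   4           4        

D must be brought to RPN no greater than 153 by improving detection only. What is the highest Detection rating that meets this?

1

D: S=9, O=10, D=5 → current RPN = 450.
Fixed product = 90. Need 90 × D ≤ 153, so D ≤ 153/90 = 1.70.
Maximum integer Detection rating = 1 (gives RPN 90; D=2 would give 180 > 153).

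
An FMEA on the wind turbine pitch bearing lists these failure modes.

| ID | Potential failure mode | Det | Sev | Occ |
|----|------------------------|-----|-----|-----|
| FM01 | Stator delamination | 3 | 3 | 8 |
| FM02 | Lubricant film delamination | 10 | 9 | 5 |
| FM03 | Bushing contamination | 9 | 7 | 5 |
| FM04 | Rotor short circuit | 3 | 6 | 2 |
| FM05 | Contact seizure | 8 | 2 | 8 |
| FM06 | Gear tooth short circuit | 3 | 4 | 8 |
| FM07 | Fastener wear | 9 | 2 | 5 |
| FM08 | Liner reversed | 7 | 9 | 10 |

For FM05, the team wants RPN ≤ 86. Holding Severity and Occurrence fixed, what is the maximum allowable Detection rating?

FM05: S=2, O=8, D=8 → current RPN = 128.
Fixed product = 16. Need 16 × D ≤ 86, so D ≤ 86/16 = 5.38.
Maximum integer Detection rating = 5 (gives RPN 80; D=6 would give 96 > 86).

5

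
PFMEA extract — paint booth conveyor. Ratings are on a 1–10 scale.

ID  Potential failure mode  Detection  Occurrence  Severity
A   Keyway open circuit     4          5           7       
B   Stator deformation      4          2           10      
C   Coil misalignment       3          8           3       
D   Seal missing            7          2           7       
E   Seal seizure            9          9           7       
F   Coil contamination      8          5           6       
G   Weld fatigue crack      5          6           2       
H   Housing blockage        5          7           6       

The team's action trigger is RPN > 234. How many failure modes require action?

RPN = Severity × Occurrence × Detection:
  A: 7 × 5 × 4 = 140
  B: 10 × 2 × 4 = 80
  C: 3 × 8 × 3 = 72
  D: 7 × 2 × 7 = 98
  E: 7 × 9 × 9 = 567
  F: 6 × 5 × 8 = 240
  G: 2 × 6 × 5 = 60
  H: 6 × 7 × 5 = 210
Modes with RPN > 234: E (567), F (240) → 2.

2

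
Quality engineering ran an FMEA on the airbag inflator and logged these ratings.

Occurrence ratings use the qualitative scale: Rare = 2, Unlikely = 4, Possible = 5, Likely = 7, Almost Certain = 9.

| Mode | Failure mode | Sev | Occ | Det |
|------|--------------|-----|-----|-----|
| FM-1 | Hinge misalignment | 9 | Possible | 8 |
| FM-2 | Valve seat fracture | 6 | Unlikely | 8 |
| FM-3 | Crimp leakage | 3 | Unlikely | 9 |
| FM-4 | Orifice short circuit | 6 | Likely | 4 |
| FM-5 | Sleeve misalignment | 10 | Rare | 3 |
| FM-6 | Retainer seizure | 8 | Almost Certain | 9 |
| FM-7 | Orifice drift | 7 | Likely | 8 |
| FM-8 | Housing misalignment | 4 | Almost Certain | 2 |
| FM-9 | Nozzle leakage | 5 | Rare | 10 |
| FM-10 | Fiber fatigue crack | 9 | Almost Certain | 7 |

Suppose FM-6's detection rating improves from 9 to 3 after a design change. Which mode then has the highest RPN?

RPN = Severity × Occurrence × Detection:
  FM-1: 9 × 5 × 8 = 360
  FM-2: 6 × 4 × 8 = 192
  FM-3: 3 × 4 × 9 = 108
  FM-4: 6 × 7 × 4 = 168
  FM-5: 10 × 2 × 3 = 60
  FM-6: 8 × 9 × 9 = 648
  FM-7: 7 × 7 × 8 = 392
  FM-8: 4 × 9 × 2 = 72
  FM-9: 5 × 2 × 10 = 100
  FM-10: 9 × 9 × 7 = 567
After action: FM-6 → 8 × 9 × 3 = 216.
Revised RPNs: FM-10=567, FM-7=392, FM-1=360, FM-6=216, FM-2=192, FM-4=168, FM-3=108, FM-9=100, FM-8=72, FM-5=60.
Highest is now FM-10 (567).

FM-10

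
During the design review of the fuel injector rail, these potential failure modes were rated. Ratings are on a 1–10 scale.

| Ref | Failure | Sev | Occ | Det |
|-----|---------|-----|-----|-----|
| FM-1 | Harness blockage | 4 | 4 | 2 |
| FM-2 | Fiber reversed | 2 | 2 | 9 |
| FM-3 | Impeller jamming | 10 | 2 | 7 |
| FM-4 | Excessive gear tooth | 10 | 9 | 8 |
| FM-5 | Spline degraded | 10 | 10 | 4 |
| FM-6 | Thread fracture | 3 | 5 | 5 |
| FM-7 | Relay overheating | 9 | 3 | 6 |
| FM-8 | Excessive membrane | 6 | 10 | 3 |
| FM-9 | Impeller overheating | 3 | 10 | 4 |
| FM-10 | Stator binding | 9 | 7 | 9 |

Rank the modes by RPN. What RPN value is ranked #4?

RPN = Severity × Occurrence × Detection:
  FM-1: 4 × 4 × 2 = 32
  FM-2: 2 × 2 × 9 = 36
  FM-3: 10 × 2 × 7 = 140
  FM-4: 10 × 9 × 8 = 720
  FM-5: 10 × 10 × 4 = 400
  FM-6: 3 × 5 × 5 = 75
  FM-7: 9 × 3 × 6 = 162
  FM-8: 6 × 10 × 3 = 180
  FM-9: 3 × 10 × 4 = 120
  FM-10: 9 × 7 × 9 = 567
Sorted descending: 720, 567, 400, 180, 162, 140, 120, 75, 36, 32.
The fourth-highest RPN is 180 (FM-8).

180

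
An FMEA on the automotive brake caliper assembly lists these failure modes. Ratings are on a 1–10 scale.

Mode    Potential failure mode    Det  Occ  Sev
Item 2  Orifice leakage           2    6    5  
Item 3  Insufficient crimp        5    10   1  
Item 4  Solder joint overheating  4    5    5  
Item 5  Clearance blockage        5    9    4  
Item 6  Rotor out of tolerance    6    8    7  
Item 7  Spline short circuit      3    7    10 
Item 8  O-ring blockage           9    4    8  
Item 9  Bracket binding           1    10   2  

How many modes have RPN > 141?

RPN = Severity × Occurrence × Detection:
  Item 2: 5 × 6 × 2 = 60
  Item 3: 1 × 10 × 5 = 50
  Item 4: 5 × 5 × 4 = 100
  Item 5: 4 × 9 × 5 = 180
  Item 6: 7 × 8 × 6 = 336
  Item 7: 10 × 7 × 3 = 210
  Item 8: 8 × 4 × 9 = 288
  Item 9: 2 × 10 × 1 = 20
Modes with RPN > 141: Item 5 (180), Item 6 (336), Item 7 (210), Item 8 (288) → 4.

4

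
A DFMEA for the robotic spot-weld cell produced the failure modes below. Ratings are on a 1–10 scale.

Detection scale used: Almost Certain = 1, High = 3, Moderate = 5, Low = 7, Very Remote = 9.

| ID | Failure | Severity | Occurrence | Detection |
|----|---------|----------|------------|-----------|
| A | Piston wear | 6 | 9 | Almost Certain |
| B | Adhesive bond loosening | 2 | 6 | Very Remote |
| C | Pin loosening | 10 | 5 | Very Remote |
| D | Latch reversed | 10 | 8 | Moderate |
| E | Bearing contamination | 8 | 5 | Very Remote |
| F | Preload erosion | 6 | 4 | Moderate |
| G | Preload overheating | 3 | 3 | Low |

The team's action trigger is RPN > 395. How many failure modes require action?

RPN = Severity × Occurrence × Detection:
  A: 6 × 9 × 1 = 54
  B: 2 × 6 × 9 = 108
  C: 10 × 5 × 9 = 450
  D: 10 × 8 × 5 = 400
  E: 8 × 5 × 9 = 360
  F: 6 × 4 × 5 = 120
  G: 3 × 3 × 7 = 63
Modes with RPN > 395: C (450), D (400) → 2.

2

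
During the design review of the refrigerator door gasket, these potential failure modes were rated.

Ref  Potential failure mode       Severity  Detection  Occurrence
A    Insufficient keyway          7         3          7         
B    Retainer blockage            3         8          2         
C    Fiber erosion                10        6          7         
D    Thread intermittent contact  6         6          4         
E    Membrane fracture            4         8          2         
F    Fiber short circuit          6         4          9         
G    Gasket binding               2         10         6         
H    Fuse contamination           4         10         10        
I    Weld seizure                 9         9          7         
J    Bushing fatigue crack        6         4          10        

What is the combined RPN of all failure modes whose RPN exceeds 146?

RPN = Severity × Occurrence × Detection:
  A: 7 × 7 × 3 = 147
  B: 3 × 2 × 8 = 48
  C: 10 × 7 × 6 = 420
  D: 6 × 4 × 6 = 144
  E: 4 × 2 × 8 = 64
  F: 6 × 9 × 4 = 216
  G: 2 × 6 × 10 = 120
  H: 4 × 10 × 10 = 400
  I: 9 × 7 × 9 = 567
  J: 6 × 10 × 4 = 240
RPN > 146: A (147), C (420), F (216), H (400), I (567), J (240).
Sum: 147 + 420 + 216 + 400 + 567 + 240 = 1990.

1990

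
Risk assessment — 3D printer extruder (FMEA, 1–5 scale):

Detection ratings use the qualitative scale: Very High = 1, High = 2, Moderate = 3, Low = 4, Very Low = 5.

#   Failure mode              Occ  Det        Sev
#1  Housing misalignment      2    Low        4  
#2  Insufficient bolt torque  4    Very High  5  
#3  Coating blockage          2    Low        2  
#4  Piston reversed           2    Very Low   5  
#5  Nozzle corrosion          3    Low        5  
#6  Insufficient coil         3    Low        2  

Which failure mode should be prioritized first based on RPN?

RPN = Severity × Occurrence × Detection:
  #1: 4 × 2 × 4 = 32
  #2: 5 × 4 × 1 = 20
  #3: 2 × 2 × 4 = 16
  #4: 5 × 2 × 5 = 50
  #5: 5 × 3 × 4 = 60
  #6: 2 × 3 × 4 = 24
Highest RPN is 60 → #5.

#5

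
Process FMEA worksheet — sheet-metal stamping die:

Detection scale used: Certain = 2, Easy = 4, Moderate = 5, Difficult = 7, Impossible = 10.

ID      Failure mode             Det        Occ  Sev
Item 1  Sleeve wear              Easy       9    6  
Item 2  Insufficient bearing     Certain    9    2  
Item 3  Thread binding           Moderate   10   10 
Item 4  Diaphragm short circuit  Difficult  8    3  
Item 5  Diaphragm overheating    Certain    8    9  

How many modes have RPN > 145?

RPN = Severity × Occurrence × Detection:
  Item 1: 6 × 9 × 4 = 216
  Item 2: 2 × 9 × 2 = 36
  Item 3: 10 × 10 × 5 = 500
  Item 4: 3 × 8 × 7 = 168
  Item 5: 9 × 8 × 2 = 144
Modes with RPN > 145: Item 1 (216), Item 3 (500), Item 4 (168) → 3.

3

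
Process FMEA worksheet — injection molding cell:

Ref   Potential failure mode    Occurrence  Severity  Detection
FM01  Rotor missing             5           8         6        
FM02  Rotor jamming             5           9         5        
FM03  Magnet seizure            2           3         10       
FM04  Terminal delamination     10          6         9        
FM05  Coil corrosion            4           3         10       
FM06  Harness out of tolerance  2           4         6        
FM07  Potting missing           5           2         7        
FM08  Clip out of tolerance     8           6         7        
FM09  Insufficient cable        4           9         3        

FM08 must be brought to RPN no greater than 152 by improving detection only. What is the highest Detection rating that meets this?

FM08: S=6, O=8, D=7 → current RPN = 336.
Fixed product = 48. Need 48 × D ≤ 152, so D ≤ 152/48 = 3.17.
Maximum integer Detection rating = 3 (gives RPN 144; D=4 would give 192 > 152).

3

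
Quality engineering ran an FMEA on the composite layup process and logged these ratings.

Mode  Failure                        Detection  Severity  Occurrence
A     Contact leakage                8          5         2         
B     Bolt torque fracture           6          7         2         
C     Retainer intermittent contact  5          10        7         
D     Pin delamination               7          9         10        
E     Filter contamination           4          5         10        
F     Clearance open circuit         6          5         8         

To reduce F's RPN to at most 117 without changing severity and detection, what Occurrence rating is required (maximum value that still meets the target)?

F: S=5, O=8, D=6 → current RPN = 240.
Fixed product = 30. Need 30 × O ≤ 117, so O ≤ 117/30 = 3.90.
Maximum integer Occurrence rating = 3 (gives RPN 90; O=4 would give 120 > 117).

3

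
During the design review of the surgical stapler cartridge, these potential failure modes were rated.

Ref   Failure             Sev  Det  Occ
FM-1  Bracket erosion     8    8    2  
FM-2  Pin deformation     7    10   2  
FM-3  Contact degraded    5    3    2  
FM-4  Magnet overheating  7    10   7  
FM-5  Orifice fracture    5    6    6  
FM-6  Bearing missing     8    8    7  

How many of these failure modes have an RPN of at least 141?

RPN = Severity × Occurrence × Detection:
  FM-1: 8 × 2 × 8 = 128
  FM-2: 7 × 2 × 10 = 140
  FM-3: 5 × 2 × 3 = 30
  FM-4: 7 × 7 × 10 = 490
  FM-5: 5 × 6 × 6 = 180
  FM-6: 8 × 7 × 8 = 448
Modes with RPN ≥ 141: FM-4 (490), FM-5 (180), FM-6 (448) → 3.

3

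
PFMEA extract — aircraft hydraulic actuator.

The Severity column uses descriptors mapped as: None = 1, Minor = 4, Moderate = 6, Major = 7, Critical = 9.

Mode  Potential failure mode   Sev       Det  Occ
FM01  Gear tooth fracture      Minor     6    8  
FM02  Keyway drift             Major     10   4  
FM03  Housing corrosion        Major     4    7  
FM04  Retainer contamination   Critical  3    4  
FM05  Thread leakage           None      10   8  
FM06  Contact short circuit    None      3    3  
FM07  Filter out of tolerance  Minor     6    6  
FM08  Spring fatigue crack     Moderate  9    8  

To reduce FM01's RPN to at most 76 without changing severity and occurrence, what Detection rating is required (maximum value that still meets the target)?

FM01: S=4, O=8, D=6 → current RPN = 192.
Fixed product = 32. Need 32 × D ≤ 76, so D ≤ 76/32 = 2.38.
Maximum integer Detection rating = 2 (gives RPN 64; D=3 would give 96 > 76).

2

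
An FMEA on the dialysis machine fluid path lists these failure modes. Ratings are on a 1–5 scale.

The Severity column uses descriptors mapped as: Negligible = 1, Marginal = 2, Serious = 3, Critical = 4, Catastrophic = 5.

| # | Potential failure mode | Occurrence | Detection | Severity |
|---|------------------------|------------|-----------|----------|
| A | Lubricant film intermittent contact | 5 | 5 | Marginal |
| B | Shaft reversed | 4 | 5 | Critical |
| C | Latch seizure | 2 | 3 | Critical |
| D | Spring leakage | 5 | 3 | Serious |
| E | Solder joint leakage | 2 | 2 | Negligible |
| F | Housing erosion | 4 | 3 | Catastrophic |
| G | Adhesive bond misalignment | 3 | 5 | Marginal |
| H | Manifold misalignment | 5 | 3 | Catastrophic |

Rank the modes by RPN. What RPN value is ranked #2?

75

RPN = Severity × Occurrence × Detection:
  A: 2 × 5 × 5 = 50
  B: 4 × 4 × 5 = 80
  C: 4 × 2 × 3 = 24
  D: 3 × 5 × 3 = 45
  E: 1 × 2 × 2 = 4
  F: 5 × 4 × 3 = 60
  G: 2 × 3 × 5 = 30
  H: 5 × 5 × 3 = 75
Sorted descending: 80, 75, 60, 50, 45, 30, 24, 4.
The second-highest RPN is 75 (H).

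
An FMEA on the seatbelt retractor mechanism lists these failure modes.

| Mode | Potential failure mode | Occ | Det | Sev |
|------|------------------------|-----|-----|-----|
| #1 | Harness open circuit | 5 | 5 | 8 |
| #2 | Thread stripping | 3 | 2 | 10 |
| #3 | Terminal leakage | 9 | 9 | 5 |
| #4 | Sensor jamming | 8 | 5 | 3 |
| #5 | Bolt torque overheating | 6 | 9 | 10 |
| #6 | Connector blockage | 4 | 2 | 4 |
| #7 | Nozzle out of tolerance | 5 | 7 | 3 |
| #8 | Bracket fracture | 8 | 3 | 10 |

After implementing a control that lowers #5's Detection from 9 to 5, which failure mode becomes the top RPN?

RPN = Severity × Occurrence × Detection:
  #1: 8 × 5 × 5 = 200
  #2: 10 × 3 × 2 = 60
  #3: 5 × 9 × 9 = 405
  #4: 3 × 8 × 5 = 120
  #5: 10 × 6 × 9 = 540
  #6: 4 × 4 × 2 = 32
  #7: 3 × 5 × 7 = 105
  #8: 10 × 8 × 3 = 240
After action: #5 → 10 × 6 × 5 = 300.
Revised RPNs: #3=405, #5=300, #8=240, #1=200, #4=120, #7=105, #2=60, #6=32.
Highest is now #3 (405).

#3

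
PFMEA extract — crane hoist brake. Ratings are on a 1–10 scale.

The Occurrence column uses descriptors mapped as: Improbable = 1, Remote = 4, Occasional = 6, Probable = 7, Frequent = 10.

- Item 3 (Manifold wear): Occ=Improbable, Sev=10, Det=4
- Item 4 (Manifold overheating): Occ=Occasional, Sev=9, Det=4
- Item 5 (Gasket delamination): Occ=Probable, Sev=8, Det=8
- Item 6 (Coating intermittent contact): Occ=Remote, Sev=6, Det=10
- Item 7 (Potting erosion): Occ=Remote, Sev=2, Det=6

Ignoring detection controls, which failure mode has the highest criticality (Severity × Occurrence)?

Item 5

Criticality = Severity × Occurrence:
  Item 3: 10 × 1 = 10
  Item 4: 9 × 6 = 54
  Item 5: 8 × 7 = 56
  Item 6: 6 × 4 = 24
  Item 7: 2 × 4 = 8
Highest criticality is 56 → Item 5.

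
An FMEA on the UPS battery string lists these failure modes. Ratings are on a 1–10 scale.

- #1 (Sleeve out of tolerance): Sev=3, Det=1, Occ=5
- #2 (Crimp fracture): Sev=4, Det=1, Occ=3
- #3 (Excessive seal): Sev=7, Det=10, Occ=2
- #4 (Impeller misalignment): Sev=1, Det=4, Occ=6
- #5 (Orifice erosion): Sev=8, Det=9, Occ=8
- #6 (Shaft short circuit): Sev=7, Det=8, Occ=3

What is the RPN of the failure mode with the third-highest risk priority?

140

RPN = Severity × Occurrence × Detection:
  #1: 3 × 5 × 1 = 15
  #2: 4 × 3 × 1 = 12
  #3: 7 × 2 × 10 = 140
  #4: 1 × 6 × 4 = 24
  #5: 8 × 8 × 9 = 576
  #6: 7 × 3 × 8 = 168
Sorted descending: 576, 168, 140, 24, 15, 12.
The third-highest RPN is 140 (#3).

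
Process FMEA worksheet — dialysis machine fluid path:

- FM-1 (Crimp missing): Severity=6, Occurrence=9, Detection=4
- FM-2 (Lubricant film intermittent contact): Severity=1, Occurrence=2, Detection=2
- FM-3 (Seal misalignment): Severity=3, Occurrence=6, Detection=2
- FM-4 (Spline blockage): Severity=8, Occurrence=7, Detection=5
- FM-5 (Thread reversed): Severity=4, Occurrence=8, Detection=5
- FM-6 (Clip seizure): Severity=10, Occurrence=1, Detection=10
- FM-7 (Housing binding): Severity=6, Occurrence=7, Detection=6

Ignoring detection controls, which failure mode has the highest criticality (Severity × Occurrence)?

FM-4

Criticality = Severity × Occurrence:
  FM-1: 6 × 9 = 54
  FM-2: 1 × 2 = 2
  FM-3: 3 × 6 = 18
  FM-4: 8 × 7 = 56
  FM-5: 4 × 8 = 32
  FM-6: 10 × 1 = 10
  FM-7: 6 × 7 = 42
Highest criticality is 56 → FM-4.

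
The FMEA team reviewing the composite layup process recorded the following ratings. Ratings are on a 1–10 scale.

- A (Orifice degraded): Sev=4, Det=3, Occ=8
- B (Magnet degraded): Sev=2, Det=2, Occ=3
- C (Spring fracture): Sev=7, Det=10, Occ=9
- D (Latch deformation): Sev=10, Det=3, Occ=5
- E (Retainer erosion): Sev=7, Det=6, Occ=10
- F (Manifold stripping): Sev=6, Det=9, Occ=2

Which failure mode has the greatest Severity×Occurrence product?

E

Criticality = Severity × Occurrence:
  A: 4 × 8 = 32
  B: 2 × 3 = 6
  C: 7 × 9 = 63
  D: 10 × 5 = 50
  E: 7 × 10 = 70
  F: 6 × 2 = 12
Highest criticality is 70 → E.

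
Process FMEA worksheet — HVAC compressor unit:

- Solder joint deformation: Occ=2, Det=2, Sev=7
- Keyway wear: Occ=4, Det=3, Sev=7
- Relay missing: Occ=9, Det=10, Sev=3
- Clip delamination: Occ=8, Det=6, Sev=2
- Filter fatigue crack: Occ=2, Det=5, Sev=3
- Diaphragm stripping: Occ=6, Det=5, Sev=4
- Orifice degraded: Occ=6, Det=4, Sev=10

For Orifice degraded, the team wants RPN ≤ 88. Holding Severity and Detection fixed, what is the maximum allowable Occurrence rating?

Orifice degraded: S=10, O=6, D=4 → current RPN = 240.
Fixed product = 40. Need 40 × O ≤ 88, so O ≤ 88/40 = 2.20.
Maximum integer Occurrence rating = 2 (gives RPN 80; O=3 would give 120 > 88).

2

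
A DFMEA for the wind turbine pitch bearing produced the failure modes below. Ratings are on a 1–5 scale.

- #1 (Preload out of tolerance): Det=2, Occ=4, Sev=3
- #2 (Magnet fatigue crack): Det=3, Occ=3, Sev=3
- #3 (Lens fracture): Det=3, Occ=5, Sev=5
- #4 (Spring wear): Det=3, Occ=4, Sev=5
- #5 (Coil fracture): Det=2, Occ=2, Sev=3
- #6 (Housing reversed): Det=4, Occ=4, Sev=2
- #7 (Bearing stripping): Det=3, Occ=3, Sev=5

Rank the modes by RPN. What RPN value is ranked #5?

27

RPN = Severity × Occurrence × Detection:
  #1: 3 × 4 × 2 = 24
  #2: 3 × 3 × 3 = 27
  #3: 5 × 5 × 3 = 75
  #4: 5 × 4 × 3 = 60
  #5: 3 × 2 × 2 = 12
  #6: 2 × 4 × 4 = 32
  #7: 5 × 3 × 3 = 45
Sorted descending: 75, 60, 45, 32, 27, 24, 12.
The fifth-highest RPN is 27 (#2).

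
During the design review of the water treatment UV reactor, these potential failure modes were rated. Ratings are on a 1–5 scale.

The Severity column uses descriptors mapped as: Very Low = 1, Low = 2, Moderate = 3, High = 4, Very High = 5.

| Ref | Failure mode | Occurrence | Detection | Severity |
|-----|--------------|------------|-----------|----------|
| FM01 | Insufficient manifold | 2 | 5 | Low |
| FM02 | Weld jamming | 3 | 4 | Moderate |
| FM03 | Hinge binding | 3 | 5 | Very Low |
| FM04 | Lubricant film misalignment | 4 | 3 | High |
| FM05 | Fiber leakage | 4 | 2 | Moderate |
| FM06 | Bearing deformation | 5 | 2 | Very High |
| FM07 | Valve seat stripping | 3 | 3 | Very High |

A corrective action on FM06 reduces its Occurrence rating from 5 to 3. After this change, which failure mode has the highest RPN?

FM04

RPN = Severity × Occurrence × Detection:
  FM01: 2 × 2 × 5 = 20
  FM02: 3 × 3 × 4 = 36
  FM03: 1 × 3 × 5 = 15
  FM04: 4 × 4 × 3 = 48
  FM05: 3 × 4 × 2 = 24
  FM06: 5 × 5 × 2 = 50
  FM07: 5 × 3 × 3 = 45
After action: FM06 → 5 × 3 × 2 = 30.
Revised RPNs: FM04=48, FM07=45, FM02=36, FM06=30, FM05=24, FM01=20, FM03=15.
Highest is now FM04 (48).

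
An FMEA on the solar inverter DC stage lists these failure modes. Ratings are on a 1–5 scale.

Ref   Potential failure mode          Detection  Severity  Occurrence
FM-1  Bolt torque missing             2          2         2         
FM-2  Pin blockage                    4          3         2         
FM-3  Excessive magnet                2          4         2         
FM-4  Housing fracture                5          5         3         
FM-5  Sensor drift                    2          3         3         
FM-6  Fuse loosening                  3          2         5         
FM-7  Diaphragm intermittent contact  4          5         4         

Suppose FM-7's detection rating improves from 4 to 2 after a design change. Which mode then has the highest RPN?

FM-4

RPN = Severity × Occurrence × Detection:
  FM-1: 2 × 2 × 2 = 8
  FM-2: 3 × 2 × 4 = 24
  FM-3: 4 × 2 × 2 = 16
  FM-4: 5 × 3 × 5 = 75
  FM-5: 3 × 3 × 2 = 18
  FM-6: 2 × 5 × 3 = 30
  FM-7: 5 × 4 × 4 = 80
After action: FM-7 → 5 × 4 × 2 = 40.
Revised RPNs: FM-4=75, FM-7=40, FM-6=30, FM-2=24, FM-5=18, FM-3=16, FM-1=8.
Highest is now FM-4 (75).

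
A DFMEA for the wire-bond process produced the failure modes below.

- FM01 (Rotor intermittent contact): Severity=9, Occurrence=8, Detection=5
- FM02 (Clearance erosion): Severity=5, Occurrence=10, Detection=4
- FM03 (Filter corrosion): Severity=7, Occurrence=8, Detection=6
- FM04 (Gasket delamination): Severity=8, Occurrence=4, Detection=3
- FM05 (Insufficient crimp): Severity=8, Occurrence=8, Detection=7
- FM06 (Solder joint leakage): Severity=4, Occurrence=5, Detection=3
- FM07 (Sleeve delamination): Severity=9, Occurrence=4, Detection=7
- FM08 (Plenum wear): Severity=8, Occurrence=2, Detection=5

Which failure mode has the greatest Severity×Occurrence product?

Criticality = Severity × Occurrence:
  FM01: 9 × 8 = 72
  FM02: 5 × 10 = 50
  FM03: 7 × 8 = 56
  FM04: 8 × 4 = 32
  FM05: 8 × 8 = 64
  FM06: 4 × 5 = 20
  FM07: 9 × 4 = 36
  FM08: 8 × 2 = 16
Highest criticality is 72 → FM01.

FM01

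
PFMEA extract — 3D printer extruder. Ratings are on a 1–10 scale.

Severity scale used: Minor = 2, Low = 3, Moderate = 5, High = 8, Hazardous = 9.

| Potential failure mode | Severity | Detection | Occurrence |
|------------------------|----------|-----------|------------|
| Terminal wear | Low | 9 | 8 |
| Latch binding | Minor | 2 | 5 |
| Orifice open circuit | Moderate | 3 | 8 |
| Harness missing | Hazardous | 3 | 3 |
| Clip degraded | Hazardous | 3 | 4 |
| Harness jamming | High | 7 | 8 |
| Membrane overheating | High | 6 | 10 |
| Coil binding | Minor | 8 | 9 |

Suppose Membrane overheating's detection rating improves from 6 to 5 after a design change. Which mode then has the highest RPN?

RPN = Severity × Occurrence × Detection:
  Terminal wear: 3 × 8 × 9 = 216
  Latch binding: 2 × 5 × 2 = 20
  Orifice open circuit: 5 × 8 × 3 = 120
  Harness missing: 9 × 3 × 3 = 81
  Clip degraded: 9 × 4 × 3 = 108
  Harness jamming: 8 × 8 × 7 = 448
  Membrane overheating: 8 × 10 × 6 = 480
  Coil binding: 2 × 9 × 8 = 144
After action: Membrane overheating → 8 × 10 × 5 = 400.
Revised RPNs: Harness jamming=448, Membrane overheating=400, Terminal wear=216, Coil binding=144, Orifice open circuit=120, Clip degraded=108, Harness missing=81, Latch binding=20.
Highest is now Harness jamming (448).

Harness jamming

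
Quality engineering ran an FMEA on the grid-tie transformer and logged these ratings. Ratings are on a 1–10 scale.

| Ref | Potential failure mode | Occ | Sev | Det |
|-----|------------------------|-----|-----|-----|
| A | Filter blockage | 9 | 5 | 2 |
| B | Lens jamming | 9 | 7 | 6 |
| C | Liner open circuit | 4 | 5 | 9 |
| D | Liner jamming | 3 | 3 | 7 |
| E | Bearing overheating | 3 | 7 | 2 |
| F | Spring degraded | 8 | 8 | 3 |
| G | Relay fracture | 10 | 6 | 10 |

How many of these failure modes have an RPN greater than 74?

RPN = Severity × Occurrence × Detection:
  A: 5 × 9 × 2 = 90
  B: 7 × 9 × 6 = 378
  C: 5 × 4 × 9 = 180
  D: 3 × 3 × 7 = 63
  E: 7 × 3 × 2 = 42
  F: 8 × 8 × 3 = 192
  G: 6 × 10 × 10 = 600
Modes with RPN > 74: A (90), B (378), C (180), F (192), G (600) → 5.

5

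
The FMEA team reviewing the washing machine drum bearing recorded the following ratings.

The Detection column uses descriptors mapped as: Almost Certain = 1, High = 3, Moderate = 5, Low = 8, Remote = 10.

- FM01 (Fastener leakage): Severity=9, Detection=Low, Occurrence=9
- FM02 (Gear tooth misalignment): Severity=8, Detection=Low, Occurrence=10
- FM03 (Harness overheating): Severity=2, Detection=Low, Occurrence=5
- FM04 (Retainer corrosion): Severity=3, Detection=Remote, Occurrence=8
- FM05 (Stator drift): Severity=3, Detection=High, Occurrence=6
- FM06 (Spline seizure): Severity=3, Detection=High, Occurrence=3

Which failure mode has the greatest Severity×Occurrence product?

Criticality = Severity × Occurrence:
  FM01: 9 × 9 = 81
  FM02: 8 × 10 = 80
  FM03: 2 × 5 = 10
  FM04: 3 × 8 = 24
  FM05: 3 × 6 = 18
  FM06: 3 × 3 = 9
Highest criticality is 81 → FM01.

FM01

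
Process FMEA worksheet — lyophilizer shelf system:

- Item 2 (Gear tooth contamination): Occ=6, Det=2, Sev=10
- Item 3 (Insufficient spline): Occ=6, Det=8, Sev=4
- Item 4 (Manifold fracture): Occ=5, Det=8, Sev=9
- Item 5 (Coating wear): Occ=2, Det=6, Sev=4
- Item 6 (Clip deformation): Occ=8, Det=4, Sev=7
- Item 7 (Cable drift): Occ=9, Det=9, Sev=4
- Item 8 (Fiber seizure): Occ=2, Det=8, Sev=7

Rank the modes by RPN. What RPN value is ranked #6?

RPN = Severity × Occurrence × Detection:
  Item 2: 10 × 6 × 2 = 120
  Item 3: 4 × 6 × 8 = 192
  Item 4: 9 × 5 × 8 = 360
  Item 5: 4 × 2 × 6 = 48
  Item 6: 7 × 8 × 4 = 224
  Item 7: 4 × 9 × 9 = 324
  Item 8: 7 × 2 × 8 = 112
Sorted descending: 360, 324, 224, 192, 120, 112, 48.
The sixth-highest RPN is 112 (Item 8).

112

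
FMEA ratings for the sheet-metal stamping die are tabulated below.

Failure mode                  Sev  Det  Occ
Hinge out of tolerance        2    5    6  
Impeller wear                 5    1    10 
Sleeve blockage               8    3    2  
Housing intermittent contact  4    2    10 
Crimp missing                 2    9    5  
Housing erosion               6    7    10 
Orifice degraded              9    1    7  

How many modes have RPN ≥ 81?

RPN = Severity × Occurrence × Detection:
  Hinge out of tolerance: 2 × 6 × 5 = 60
  Impeller wear: 5 × 10 × 1 = 50
  Sleeve blockage: 8 × 2 × 3 = 48
  Housing intermittent contact: 4 × 10 × 2 = 80
  Crimp missing: 2 × 5 × 9 = 90
  Housing erosion: 6 × 10 × 7 = 420
  Orifice degraded: 9 × 7 × 1 = 63
Modes with RPN ≥ 81: Crimp missing (90), Housing erosion (420) → 2.

2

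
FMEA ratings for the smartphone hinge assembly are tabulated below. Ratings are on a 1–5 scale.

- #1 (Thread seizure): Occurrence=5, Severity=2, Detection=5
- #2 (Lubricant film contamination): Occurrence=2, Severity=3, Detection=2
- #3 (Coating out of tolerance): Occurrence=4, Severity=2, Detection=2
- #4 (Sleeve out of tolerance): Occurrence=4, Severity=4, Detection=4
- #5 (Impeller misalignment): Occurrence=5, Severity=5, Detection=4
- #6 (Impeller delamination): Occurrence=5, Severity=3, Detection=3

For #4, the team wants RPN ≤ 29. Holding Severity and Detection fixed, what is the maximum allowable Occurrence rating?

1

#4: S=4, O=4, D=4 → current RPN = 64.
Fixed product = 16. Need 16 × O ≤ 29, so O ≤ 29/16 = 1.81.
Maximum integer Occurrence rating = 1 (gives RPN 16; O=2 would give 32 > 29).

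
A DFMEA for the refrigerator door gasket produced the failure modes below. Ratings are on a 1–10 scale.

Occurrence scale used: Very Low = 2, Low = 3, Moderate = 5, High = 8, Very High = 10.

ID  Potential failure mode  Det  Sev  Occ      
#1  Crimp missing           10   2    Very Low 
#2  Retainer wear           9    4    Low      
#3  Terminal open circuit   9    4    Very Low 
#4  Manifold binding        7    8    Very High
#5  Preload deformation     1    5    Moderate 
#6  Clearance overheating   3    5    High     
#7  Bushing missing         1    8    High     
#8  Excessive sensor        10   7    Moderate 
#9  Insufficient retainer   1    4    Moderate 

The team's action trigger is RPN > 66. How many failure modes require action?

5

RPN = Severity × Occurrence × Detection:
  #1: 2 × 2 × 10 = 40
  #2: 4 × 3 × 9 = 108
  #3: 4 × 2 × 9 = 72
  #4: 8 × 10 × 7 = 560
  #5: 5 × 5 × 1 = 25
  #6: 5 × 8 × 3 = 120
  #7: 8 × 8 × 1 = 64
  #8: 7 × 5 × 10 = 350
  #9: 4 × 5 × 1 = 20
Modes with RPN > 66: #2 (108), #3 (72), #4 (560), #6 (120), #8 (350) → 5.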